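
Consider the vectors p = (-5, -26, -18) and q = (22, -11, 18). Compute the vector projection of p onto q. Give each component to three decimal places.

(-3.505, 1.752, -2.868)

p · q = (-5)·22 + (-26)·(-11) + (-18)·18 = -110 + 286 - 324 = -148
|q|² = 484 + 121 + 324 = 929
proj_q p = (-148/929) · (22, -11, 18) ≈ (-3.505, 1.752, -2.868)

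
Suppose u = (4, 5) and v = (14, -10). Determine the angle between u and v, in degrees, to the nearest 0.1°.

u · v = 4·14 + 5·(-10) = 56 - 50 = 6
|u|² = 16 + 25 = 41,  |u| = √41 ≈ 6.403124
|v|² = 196 + 100 = 296,  |v| = √296 ≈ 17.204651
cos θ = 6 / (6.403124 · 17.204651) ≈ 0.05446
θ = arccos(0.05446) ≈ 86.9°

86.9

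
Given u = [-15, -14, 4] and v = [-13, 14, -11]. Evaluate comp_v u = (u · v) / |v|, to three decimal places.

u · v = (-15)·(-13) + (-14)·14 + 4·(-11) = 195 - 196 - 44 = -45
|v| = √(169 + 196 + 121) = √486 ≈ 22.0454
comp_v u = -45 / √486 ≈ -2.041

-2.041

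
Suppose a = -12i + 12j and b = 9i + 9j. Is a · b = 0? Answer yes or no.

yes

a · b = (-12)·9 + 12·9 = -108 + 108 = 0
Zero, so the vectors are orthogonal.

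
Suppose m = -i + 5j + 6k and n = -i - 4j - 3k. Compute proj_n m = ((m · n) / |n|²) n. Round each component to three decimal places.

m · n = (-1)·(-1) + 5·(-4) + 6·(-3) = 1 - 20 - 18 = -37
|n|² = 1 + 16 + 9 = 26
proj_n m = (-37/26) · (-1, -4, -3) ≈ (1.423, 5.692, 4.269)

(1.423, 5.692, 4.269)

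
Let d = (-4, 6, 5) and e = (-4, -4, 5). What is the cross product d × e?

(50, 0, 40)

i: 6·5 - 5·(-4) = 30 - (-20) = 50
j: 5·(-4) - (-4)·5 = -20 - (-20) = 0
k: (-4)·(-4) - 6·(-4) = 16 - (-24) = 40
d × e = (50, 0, 40)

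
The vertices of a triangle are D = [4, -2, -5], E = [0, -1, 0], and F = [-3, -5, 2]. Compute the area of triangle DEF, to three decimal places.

DE = (-4, 1, 5),  DF = (-7, -3, 7)
i: 1·7 - 5·(-3) = 7 - (-15) = 22
j: 5·(-7) - (-4)·7 = -35 - (-28) = -7
k: (-4)·(-3) - 1·(-7) = 12 - (-7) = 19
DE × DF = (22, -7, 19)
|DE × DF| = √894 ≈ 29.8998
area = ½ · 29.8998 ≈ 14.950

14.950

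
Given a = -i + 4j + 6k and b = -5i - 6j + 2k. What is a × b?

(44, -28, 26)

i: 4·2 - 6·(-6) = 8 - (-36) = 44
j: 6·(-5) - (-1)·2 = -30 - (-2) = -28
k: (-1)·(-6) - 4·(-5) = 6 - (-20) = 26
a × b = (44, -28, 26)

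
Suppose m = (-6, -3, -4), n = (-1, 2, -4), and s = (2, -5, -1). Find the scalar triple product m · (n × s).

n × s:
i: 2·(-1) - (-4)·(-5) = -2 - 20 = -22
j: (-4)·2 - (-1)·(-1) = -8 - 1 = -9
k: (-1)·(-5) - 2·2 = 5 - 4 = 1
n × s = (-22, -9, 1)
m · (n × s) = (-6)·(-22) + (-3)·(-9) + (-4)·1 = 132 + 27 - 4 = 155

155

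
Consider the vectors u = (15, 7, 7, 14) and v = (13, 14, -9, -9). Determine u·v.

104

u · v = 15·13 + 7·14 + 7·(-9) + 14·(-9) = 195 + 98 - 63 - 126 = 104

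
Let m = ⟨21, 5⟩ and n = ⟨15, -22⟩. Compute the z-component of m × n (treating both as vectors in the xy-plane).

-537

21·(-22) - 5·15 = -462 - 75 = -537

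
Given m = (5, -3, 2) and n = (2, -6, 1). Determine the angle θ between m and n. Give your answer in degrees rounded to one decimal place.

40.5

m · n = 5·2 + (-3)·(-6) + 2·1 = 10 + 18 + 2 = 30
|m|² = 25 + 9 + 4 = 38,  |m| = √38 ≈ 6.164414
|n|² = 4 + 36 + 1 = 41,  |n| = √41 ≈ 6.403124
cos θ = 30 / (6.164414 · 6.403124) ≈ 0.76004
θ = arccos(0.76004) ≈ 40.5°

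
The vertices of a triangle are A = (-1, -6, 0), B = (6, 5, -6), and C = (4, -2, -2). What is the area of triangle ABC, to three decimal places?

AB = (7, 11, -6),  AC = (5, 4, -2)
i: 11·(-2) - (-6)·4 = -22 - (-24) = 2
j: (-6)·5 - 7·(-2) = -30 - (-14) = -16
k: 7·4 - 11·5 = 28 - 55 = -27
AB × AC = (2, -16, -27)
|AB × AC| = √989 ≈ 31.4484
area = ½ · 31.4484 ≈ 15.724

15.724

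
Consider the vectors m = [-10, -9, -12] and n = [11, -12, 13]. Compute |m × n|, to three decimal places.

340.714

i: (-9)·13 - (-12)·(-12) = -117 - 144 = -261
j: (-12)·11 - (-10)·13 = -132 - (-130) = -2
k: (-10)·(-12) - (-9)·11 = 120 - (-99) = 219
m × n = (-261, -2, 219)
|m × n| = √((-261)² + (-2)² + 219²) = √116086 ≈ 340.7140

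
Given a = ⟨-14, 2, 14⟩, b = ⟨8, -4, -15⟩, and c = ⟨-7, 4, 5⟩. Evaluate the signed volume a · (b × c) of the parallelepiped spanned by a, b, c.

-374

b × c:
i: (-4)·5 - (-15)·4 = -20 - (-60) = 40
j: (-15)·(-7) - 8·5 = 105 - 40 = 65
k: 8·4 - (-4)·(-7) = 32 - 28 = 4
b × c = (40, 65, 4)
a · (b × c) = (-14)·40 + 2·65 + 14·4 = -560 + 130 + 56 = -374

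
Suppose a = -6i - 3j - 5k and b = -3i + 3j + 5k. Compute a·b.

-16

a · b = (-6)·(-3) + (-3)·3 + (-5)·5 = 18 - 9 - 25 = -16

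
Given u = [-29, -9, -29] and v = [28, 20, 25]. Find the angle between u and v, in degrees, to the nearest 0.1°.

164.0

u · v = (-29)·28 + (-9)·20 + (-29)·25 = -812 - 180 - 725 = -1717
|u|² = 841 + 81 + 841 = 1763,  |u| = √1763 ≈ 41.988094
|v|² = 784 + 400 + 625 = 1809,  |v| = √1809 ≈ 42.532341
cos θ = -1717 / (41.988094 · 42.532341) ≈ -0.96145
θ = arccos(-0.96145) ≈ 164.0°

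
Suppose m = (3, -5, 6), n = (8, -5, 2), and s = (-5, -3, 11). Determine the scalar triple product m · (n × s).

49

n × s:
i: (-5)·11 - 2·(-3) = -55 - (-6) = -49
j: 2·(-5) - 8·11 = -10 - 88 = -98
k: 8·(-3) - (-5)·(-5) = -24 - 25 = -49
n × s = (-49, -98, -49)
m · (n × s) = 3·(-49) + (-5)·(-98) + 6·(-49) = -147 + 490 - 294 = 49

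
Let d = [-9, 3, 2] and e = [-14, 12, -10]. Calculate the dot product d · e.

d · e = (-9)·(-14) + 3·12 + 2·(-10) = 126 + 36 - 20 = 142

142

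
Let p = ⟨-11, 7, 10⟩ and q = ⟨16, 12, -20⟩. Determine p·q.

p · q = (-11)·16 + 7·12 + 10·(-20) = -176 + 84 - 200 = -292

-292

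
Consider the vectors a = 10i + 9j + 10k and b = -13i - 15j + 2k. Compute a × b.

i: 9·2 - 10·(-15) = 18 - (-150) = 168
j: 10·(-13) - 10·2 = -130 - 20 = -150
k: 10·(-15) - 9·(-13) = -150 - (-117) = -33
a × b = (168, -150, -33)

(168, -150, -33)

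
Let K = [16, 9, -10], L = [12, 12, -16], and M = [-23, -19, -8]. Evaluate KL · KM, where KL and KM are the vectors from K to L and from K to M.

60

KL = L − K = (-4, 3, -6)
KM = M − K = (-39, -28, 2)
KL · KM = (-4)·(-39) + 3·(-28) + (-6)·2 = 156 - 84 - 12 = 60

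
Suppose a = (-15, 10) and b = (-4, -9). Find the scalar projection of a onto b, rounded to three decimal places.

-3.046

a · b = (-15)·(-4) + 10·(-9) = 60 - 90 = -30
|b| = √(16 + 81) = √97 ≈ 9.8489
comp_b a = -30 / √97 ≈ -3.046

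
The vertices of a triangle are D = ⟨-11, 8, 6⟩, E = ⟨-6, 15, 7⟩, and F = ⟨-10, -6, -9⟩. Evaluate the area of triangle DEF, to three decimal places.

70.686

DE = (5, 7, 1),  DF = (1, -14, -15)
i: 7·(-15) - 1·(-14) = -105 - (-14) = -91
j: 1·1 - 5·(-15) = 1 - (-75) = 76
k: 5·(-14) - 7·1 = -70 - 7 = -77
DE × DF = (-91, 76, -77)
|DE × DF| = √19986 ≈ 141.3719
area = ½ · 141.3719 ≈ 70.686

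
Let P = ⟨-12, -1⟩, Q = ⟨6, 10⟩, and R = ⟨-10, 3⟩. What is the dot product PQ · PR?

80

PQ = Q − P = (18, 11)
PR = R − P = (2, 4)
PQ · PR = 18·2 + 11·4 = 36 + 44 = 80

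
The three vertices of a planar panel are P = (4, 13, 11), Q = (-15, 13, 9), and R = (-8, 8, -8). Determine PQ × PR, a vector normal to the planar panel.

(-10, -337, 95)

PQ = (-19, 0, -2)
PR = (-12, -5, -19)
i: 0·(-19) - (-2)·(-5) = 0 - 10 = -10
j: (-2)·(-12) - (-19)·(-19) = 24 - 361 = -337
k: (-19)·(-5) - 0·(-12) = 95 - 0 = 95
PQ × PR = (-10, -337, 95)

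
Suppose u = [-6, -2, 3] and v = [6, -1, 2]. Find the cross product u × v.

i: (-2)·2 - 3·(-1) = -4 - (-3) = -1
j: 3·6 - (-6)·2 = 18 - (-12) = 30
k: (-6)·(-1) - (-2)·6 = 6 - (-12) = 18
u × v = (-1, 30, 18)

(-1, 30, 18)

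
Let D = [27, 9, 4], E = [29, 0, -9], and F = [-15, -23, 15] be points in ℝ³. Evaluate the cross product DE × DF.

DE = (2, -9, -13)
DF = (-42, -32, 11)
i: (-9)·11 - (-13)·(-32) = -99 - 416 = -515
j: (-13)·(-42) - 2·11 = 546 - 22 = 524
k: 2·(-32) - (-9)·(-42) = -64 - 378 = -442
DE × DF = (-515, 524, -442)

(-515, 524, -442)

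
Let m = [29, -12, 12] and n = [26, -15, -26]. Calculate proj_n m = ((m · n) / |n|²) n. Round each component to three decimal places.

(10.255, -5.916, -10.255)

m · n = 29·26 + (-12)·(-15) + 12·(-26) = 754 + 180 - 312 = 622
|n|² = 676 + 225 + 676 = 1577
proj_n m = (622/1577) · (26, -15, -26) ≈ (10.255, -5.916, -10.255)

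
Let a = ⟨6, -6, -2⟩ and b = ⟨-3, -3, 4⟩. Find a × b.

i: (-6)·4 - (-2)·(-3) = -24 - 6 = -30
j: (-2)·(-3) - 6·4 = 6 - 24 = -18
k: 6·(-3) - (-6)·(-3) = -18 - 18 = -36
a × b = (-30, -18, -36)

(-30, -18, -36)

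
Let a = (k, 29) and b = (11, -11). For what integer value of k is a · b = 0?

a · b = k·11 + 29·(-11) = -319 + 11k
Set equal to 0: 11k = 319, so k = 29.

29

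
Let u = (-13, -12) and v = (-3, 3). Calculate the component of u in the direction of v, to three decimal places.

u · v = (-13)·(-3) + (-12)·3 = 39 - 36 = 3
|v| = √(9 + 9) = √18 ≈ 4.2426
comp_v u = 3 / √18 ≈ 0.707

0.707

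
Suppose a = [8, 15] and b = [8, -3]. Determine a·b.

19

a · b = 8·8 + 15·(-3) = 64 - 45 = 19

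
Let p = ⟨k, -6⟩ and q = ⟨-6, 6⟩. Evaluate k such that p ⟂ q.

-6

p · q = k·(-6) + (-6)·6 = -36 - 6k
Set equal to 0: -6k = 36, so k = -6.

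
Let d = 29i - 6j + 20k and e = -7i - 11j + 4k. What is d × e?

i: (-6)·4 - 20·(-11) = -24 - (-220) = 196
j: 20·(-7) - 29·4 = -140 - 116 = -256
k: 29·(-11) - (-6)·(-7) = -319 - 42 = -361
d × e = (196, -256, -361)

(196, -256, -361)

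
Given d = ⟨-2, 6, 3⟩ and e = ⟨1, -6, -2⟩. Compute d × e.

(6, -1, 6)

i: 6·(-2) - 3·(-6) = -12 - (-18) = 6
j: 3·1 - (-2)·(-2) = 3 - 4 = -1
k: (-2)·(-6) - 6·1 = 12 - 6 = 6
d × e = (6, -1, 6)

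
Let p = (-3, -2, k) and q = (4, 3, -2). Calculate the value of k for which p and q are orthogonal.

-9

p · q = (-3)·4 + (-2)·3 + k·(-2) = -18 - 2k
Set equal to 0: -2k = 18, so k = -9.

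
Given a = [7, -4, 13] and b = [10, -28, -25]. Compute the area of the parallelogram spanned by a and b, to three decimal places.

576.764

i: (-4)·(-25) - 13·(-28) = 100 - (-364) = 464
j: 13·10 - 7·(-25) = 130 - (-175) = 305
k: 7·(-28) - (-4)·10 = -196 - (-40) = -156
a × b = (464, 305, -156)
|a × b| = √(464² + 305² + (-156)²) = √332657 ≈ 576.7642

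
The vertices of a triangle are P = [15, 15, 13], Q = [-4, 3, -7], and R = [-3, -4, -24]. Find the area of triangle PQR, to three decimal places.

PQ = (-19, -12, -20),  PR = (-18, -19, -37)
i: (-12)·(-37) - (-20)·(-19) = 444 - 380 = 64
j: (-20)·(-18) - (-19)·(-37) = 360 - 703 = -343
k: (-19)·(-19) - (-12)·(-18) = 361 - 216 = 145
PQ × PR = (64, -343, 145)
|PQ × PR| = √142770 ≈ 377.8492
area = ½ · 377.8492 ≈ 188.925

188.925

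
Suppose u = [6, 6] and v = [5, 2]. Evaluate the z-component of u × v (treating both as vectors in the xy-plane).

-18

6·2 - 6·5 = 12 - 30 = -18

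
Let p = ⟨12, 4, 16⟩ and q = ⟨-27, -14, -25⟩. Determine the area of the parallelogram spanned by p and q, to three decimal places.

i: 4·(-25) - 16·(-14) = -100 - (-224) = 124
j: 16·(-27) - 12·(-25) = -432 - (-300) = -132
k: 12·(-14) - 4·(-27) = -168 - (-108) = -60
p × q = (124, -132, -60)
|p × q| = √(124² + (-132)² + (-60)²) = √36400 ≈ 190.7878

190.788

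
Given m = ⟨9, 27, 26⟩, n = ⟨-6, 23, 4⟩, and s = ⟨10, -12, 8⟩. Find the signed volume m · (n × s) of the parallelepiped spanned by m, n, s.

356

n × s:
i: 23·8 - 4·(-12) = 184 - (-48) = 232
j: 4·10 - (-6)·8 = 40 - (-48) = 88
k: (-6)·(-12) - 23·10 = 72 - 230 = -158
n × s = (232, 88, -158)
m · (n × s) = 9·232 + 27·88 + 26·(-158) = 2088 + 2376 - 4108 = 356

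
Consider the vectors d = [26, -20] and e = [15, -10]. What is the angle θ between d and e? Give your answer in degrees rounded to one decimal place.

d · e = 26·15 + (-20)·(-10) = 390 + 200 = 590
|d|² = 676 + 400 = 1076,  |d| = √1076 ≈ 32.802439
|e|² = 225 + 100 = 325,  |e| = √325 ≈ 18.027756
cos θ = 590 / (32.802439 · 18.027756) ≈ 0.99771
θ = arccos(0.99771) ≈ 3.9°

3.9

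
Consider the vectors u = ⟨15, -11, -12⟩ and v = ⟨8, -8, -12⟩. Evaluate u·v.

u · v = 15·8 + (-11)·(-8) + (-12)·(-12) = 120 + 88 + 144 = 352

352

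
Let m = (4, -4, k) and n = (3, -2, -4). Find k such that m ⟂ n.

5

m · n = 4·3 + (-4)·(-2) + k·(-4) = 20 - 4k
Set equal to 0: -4k = -20, so k = 5.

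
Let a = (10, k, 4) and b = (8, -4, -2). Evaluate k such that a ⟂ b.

a · b = 10·8 + k·(-4) + 4·(-2) = 72 - 4k
Set equal to 0: -4k = -72, so k = 18.

18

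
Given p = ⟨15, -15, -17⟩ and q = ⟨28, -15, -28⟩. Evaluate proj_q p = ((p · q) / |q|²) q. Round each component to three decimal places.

p · q = 15·28 + (-15)·(-15) + (-17)·(-28) = 420 + 225 + 476 = 1121
|q|² = 784 + 225 + 784 = 1793
proj_q p = (1121/1793) · (28, -15, -28) ≈ (17.506, -9.378, -17.506)

(17.506, -9.378, -17.506)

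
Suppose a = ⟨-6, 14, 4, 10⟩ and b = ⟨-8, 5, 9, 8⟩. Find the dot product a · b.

234

a · b = (-6)·(-8) + 14·5 + 4·9 + 10·8 = 48 + 70 + 36 + 80 = 234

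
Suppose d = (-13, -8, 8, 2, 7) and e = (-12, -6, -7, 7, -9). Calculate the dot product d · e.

99

d · e = (-13)·(-12) + (-8)·(-6) + 8·(-7) + 2·7 + 7·(-9) = 156 + 48 - 56 + 14 - 63 = 99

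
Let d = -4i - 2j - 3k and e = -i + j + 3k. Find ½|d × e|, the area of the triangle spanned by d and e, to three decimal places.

i: (-2)·3 - (-3)·1 = -6 - (-3) = -3
j: (-3)·(-1) - (-4)·3 = 3 - (-12) = 15
k: (-4)·1 - (-2)·(-1) = -4 - 2 = -6
d × e = (-3, 15, -6)
|d × e| = √((-3)² + 15² + (-6)²) = √270 ≈ 16.4317
area = ½ · 16.4317 ≈ 8.216

8.216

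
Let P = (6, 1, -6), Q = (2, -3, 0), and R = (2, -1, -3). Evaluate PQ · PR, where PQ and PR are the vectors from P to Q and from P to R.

42

PQ = Q − P = (-4, -4, 6)
PR = R − P = (-4, -2, 3)
PQ · PR = (-4)·(-4) + (-4)·(-2) + 6·3 = 16 + 8 + 18 = 42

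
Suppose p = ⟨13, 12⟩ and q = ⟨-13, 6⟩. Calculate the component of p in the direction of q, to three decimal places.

p · q = 13·(-13) + 12·6 = -169 + 72 = -97
|q| = √(169 + 36) = √205 ≈ 14.3178
comp_q p = -97 / √205 ≈ -6.775

-6.775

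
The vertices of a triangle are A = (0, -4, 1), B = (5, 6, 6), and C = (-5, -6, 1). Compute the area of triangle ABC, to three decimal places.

24.109

AB = (5, 10, 5),  AC = (-5, -2, 0)
i: 10·0 - 5·(-2) = 0 - (-10) = 10
j: 5·(-5) - 5·0 = -25 - 0 = -25
k: 5·(-2) - 10·(-5) = -10 - (-50) = 40
AB × AC = (10, -25, 40)
|AB × AC| = √2325 ≈ 48.2183
area = ½ · 48.2183 ≈ 24.109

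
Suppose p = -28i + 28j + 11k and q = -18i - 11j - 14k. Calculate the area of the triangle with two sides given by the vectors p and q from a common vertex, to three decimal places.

i: 28·(-14) - 11·(-11) = -392 - (-121) = -271
j: 11·(-18) - (-28)·(-14) = -198 - 392 = -590
k: (-28)·(-11) - 28·(-18) = 308 - (-504) = 812
p × q = (-271, -590, 812)
|p × q| = √((-271)² + (-590)² + 812²) = √1080885 ≈ 1039.6562
area = ½ · 1039.6562 ≈ 519.828

519.828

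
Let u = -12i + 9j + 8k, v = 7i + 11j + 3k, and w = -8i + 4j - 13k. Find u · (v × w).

v × w:
i: 11·(-13) - 3·4 = -143 - 12 = -155
j: 3·(-8) - 7·(-13) = -24 - (-91) = 67
k: 7·4 - 11·(-8) = 28 - (-88) = 116
v × w = (-155, 67, 116)
u · (v × w) = (-12)·(-155) + 9·67 + 8·116 = 1860 + 603 + 928 = 3391

3391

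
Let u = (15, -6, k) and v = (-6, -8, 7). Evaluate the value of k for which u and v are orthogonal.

u · v = 15·(-6) + (-6)·(-8) + k·7 = -42 + 7k
Set equal to 0: 7k = 42, so k = 6.

6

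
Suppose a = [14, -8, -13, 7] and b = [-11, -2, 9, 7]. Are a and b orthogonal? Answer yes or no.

a · b = 14·(-11) + (-8)·(-2) + (-13)·9 + 7·7 = -154 + 16 - 117 + 49 = -206
Nonzero, so the vectors are not orthogonal.

no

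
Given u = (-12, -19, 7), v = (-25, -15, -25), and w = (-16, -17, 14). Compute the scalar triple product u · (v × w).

-5335

v × w:
i: (-15)·14 - (-25)·(-17) = -210 - 425 = -635
j: (-25)·(-16) - (-25)·14 = 400 - (-350) = 750
k: (-25)·(-17) - (-15)·(-16) = 425 - 240 = 185
v × w = (-635, 750, 185)
u · (v × w) = (-12)·(-635) + (-19)·750 + 7·185 = 7620 - 14250 + 1295 = -5335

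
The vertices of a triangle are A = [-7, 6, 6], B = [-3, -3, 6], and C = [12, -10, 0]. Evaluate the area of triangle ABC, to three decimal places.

AB = (4, -9, 0),  AC = (19, -16, -6)
i: (-9)·(-6) - 0·(-16) = 54 - 0 = 54
j: 0·19 - 4·(-6) = 0 - (-24) = 24
k: 4·(-16) - (-9)·19 = -64 - (-171) = 107
AB × AC = (54, 24, 107)
|AB × AC| = √14941 ≈ 122.2334
area = ½ · 122.2334 ≈ 61.117

61.117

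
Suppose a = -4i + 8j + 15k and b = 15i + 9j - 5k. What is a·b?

-63

a · b = (-4)·15 + 8·9 + 15·(-5) = -60 + 72 - 75 = -63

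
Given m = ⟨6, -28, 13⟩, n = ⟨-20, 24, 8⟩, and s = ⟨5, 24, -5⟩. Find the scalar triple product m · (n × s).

-7992

n × s:
i: 24·(-5) - 8·24 = -120 - 192 = -312
j: 8·5 - (-20)·(-5) = 40 - 100 = -60
k: (-20)·24 - 24·5 = -480 - 120 = -600
n × s = (-312, -60, -600)
m · (n × s) = 6·(-312) + (-28)·(-60) + 13·(-600) = -1872 + 1680 - 7800 = -7992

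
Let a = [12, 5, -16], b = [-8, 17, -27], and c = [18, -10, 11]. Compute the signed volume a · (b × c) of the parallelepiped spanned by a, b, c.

630

b × c:
i: 17·11 - (-27)·(-10) = 187 - 270 = -83
j: (-27)·18 - (-8)·11 = -486 - (-88) = -398
k: (-8)·(-10) - 17·18 = 80 - 306 = -226
b × c = (-83, -398, -226)
a · (b × c) = 12·(-83) + 5·(-398) + (-16)·(-226) = -996 - 1990 + 3616 = 630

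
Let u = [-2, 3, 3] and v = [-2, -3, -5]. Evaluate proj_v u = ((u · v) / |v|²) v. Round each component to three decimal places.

(1.053, 1.579, 2.632)

u · v = (-2)·(-2) + 3·(-3) + 3·(-5) = 4 - 9 - 15 = -20
|v|² = 4 + 9 + 25 = 38
proj_v u = (-20/38) · (-2, -3, -5) ≈ (1.053, 1.579, 2.632)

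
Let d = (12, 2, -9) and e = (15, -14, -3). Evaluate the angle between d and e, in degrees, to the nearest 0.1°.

55.2

d · e = 12·15 + 2·(-14) + (-9)·(-3) = 180 - 28 + 27 = 179
|d|² = 144 + 4 + 81 = 229,  |d| = √229 ≈ 15.132746
|e|² = 225 + 196 + 9 = 430,  |e| = √430 ≈ 20.736441
cos θ = 179 / (15.132746 · 20.736441) ≈ 0.57043
θ = arccos(0.57043) ≈ 55.2°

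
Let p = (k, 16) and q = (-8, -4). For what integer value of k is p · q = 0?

-8

p · q = k·(-8) + 16·(-4) = -64 - 8k
Set equal to 0: -8k = 64, so k = -8.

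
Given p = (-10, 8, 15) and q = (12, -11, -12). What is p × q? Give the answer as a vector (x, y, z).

(69, 60, 14)

i: 8·(-12) - 15·(-11) = -96 - (-165) = 69
j: 15·12 - (-10)·(-12) = 180 - 120 = 60
k: (-10)·(-11) - 8·12 = 110 - 96 = 14
p × q = (69, 60, 14)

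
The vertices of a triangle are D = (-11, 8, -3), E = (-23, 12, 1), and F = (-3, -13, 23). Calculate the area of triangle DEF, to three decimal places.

DE = (-12, 4, 4),  DF = (8, -21, 26)
i: 4·26 - 4·(-21) = 104 - (-84) = 188
j: 4·8 - (-12)·26 = 32 - (-312) = 344
k: (-12)·(-21) - 4·8 = 252 - 32 = 220
DE × DF = (188, 344, 220)
|DE × DF| = √202080 ≈ 449.5331
area = ½ · 449.5331 ≈ 224.767

224.767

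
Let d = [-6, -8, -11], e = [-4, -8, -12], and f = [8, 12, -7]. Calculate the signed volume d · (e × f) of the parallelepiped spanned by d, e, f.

e × f:
i: (-8)·(-7) - (-12)·12 = 56 - (-144) = 200
j: (-12)·8 - (-4)·(-7) = -96 - 28 = -124
k: (-4)·12 - (-8)·8 = -48 - (-64) = 16
e × f = (200, -124, 16)
d · (e × f) = (-6)·200 + (-8)·(-124) + (-11)·16 = -1200 + 992 - 176 = -384

-384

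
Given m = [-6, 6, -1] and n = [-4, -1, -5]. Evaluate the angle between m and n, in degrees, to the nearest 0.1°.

m · n = (-6)·(-4) + 6·(-1) + (-1)·(-5) = 24 - 6 + 5 = 23
|m|² = 36 + 36 + 1 = 73,  |m| = √73 ≈ 8.544004
|n|² = 16 + 1 + 25 = 42,  |n| = √42 ≈ 6.480741
cos θ = 23 / (8.544004 · 6.480741) ≈ 0.41538
θ = arccos(0.41538) ≈ 65.5°

65.5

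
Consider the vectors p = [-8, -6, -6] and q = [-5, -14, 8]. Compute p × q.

i: (-6)·8 - (-6)·(-14) = -48 - 84 = -132
j: (-6)·(-5) - (-8)·8 = 30 - (-64) = 94
k: (-8)·(-14) - (-6)·(-5) = 112 - 30 = 82
p × q = (-132, 94, 82)

(-132, 94, 82)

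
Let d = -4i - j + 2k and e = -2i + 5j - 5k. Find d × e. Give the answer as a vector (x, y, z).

(-5, -24, -22)

i: (-1)·(-5) - 2·5 = 5 - 10 = -5
j: 2·(-2) - (-4)·(-5) = -4 - 20 = -24
k: (-4)·5 - (-1)·(-2) = -20 - 2 = -22
d × e = (-5, -24, -22)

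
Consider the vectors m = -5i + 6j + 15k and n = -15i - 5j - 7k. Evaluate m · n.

-60

m · n = (-5)·(-15) + 6·(-5) + 15·(-7) = 75 - 30 - 105 = -60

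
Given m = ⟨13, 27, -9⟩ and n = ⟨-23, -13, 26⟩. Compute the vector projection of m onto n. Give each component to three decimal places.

m · n = 13·(-23) + 27·(-13) + (-9)·26 = -299 - 351 - 234 = -884
|n|² = 529 + 169 + 676 = 1374
proj_n m = (-884/1374) · (-23, -13, 26) ≈ (14.798, 8.364, -16.728)

(14.798, 8.364, -16.728)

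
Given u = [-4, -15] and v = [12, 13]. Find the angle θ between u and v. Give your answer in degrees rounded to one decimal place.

u · v = (-4)·12 + (-15)·13 = -48 - 195 = -243
|u|² = 16 + 225 = 241,  |u| = √241 ≈ 15.524175
|v|² = 144 + 169 = 313,  |v| = √313 ≈ 17.691806
cos θ = -243 / (15.524175 · 17.691806) ≈ -0.88476
θ = arccos(-0.88476) ≈ 152.2°

152.2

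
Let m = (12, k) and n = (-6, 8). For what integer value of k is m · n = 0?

9

m · n = 12·(-6) + k·8 = -72 + 8k
Set equal to 0: 8k = 72, so k = 9.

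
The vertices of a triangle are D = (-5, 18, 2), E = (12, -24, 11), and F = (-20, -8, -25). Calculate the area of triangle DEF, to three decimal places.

883.966

DE = (17, -42, 9),  DF = (-15, -26, -27)
i: (-42)·(-27) - 9·(-26) = 1134 - (-234) = 1368
j: 9·(-15) - 17·(-27) = -135 - (-459) = 324
k: 17·(-26) - (-42)·(-15) = -442 - 630 = -1072
DE × DF = (1368, 324, -1072)
|DE × DF| = √3125584 ≈ 1767.9321
area = ½ · 1767.9321 ≈ 883.966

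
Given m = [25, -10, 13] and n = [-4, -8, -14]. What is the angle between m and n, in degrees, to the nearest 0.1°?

m · n = 25·(-4) + (-10)·(-8) + 13·(-14) = -100 + 80 - 182 = -202
|m|² = 625 + 100 + 169 = 894,  |m| = √894 ≈ 29.899833
|n|² = 16 + 64 + 196 = 276,  |n| = √276 ≈ 16.613248
cos θ = -202 / (29.899833 · 16.613248) ≈ -0.40666
θ = arccos(-0.40666) ≈ 114.0°

114.0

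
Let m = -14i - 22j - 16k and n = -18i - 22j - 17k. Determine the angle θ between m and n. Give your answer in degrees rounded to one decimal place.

m · n = (-14)·(-18) + (-22)·(-22) + (-16)·(-17) = 252 + 484 + 272 = 1008
|m|² = 196 + 484 + 256 = 936,  |m| = √936 ≈ 30.594117
|n|² = 324 + 484 + 289 = 1097,  |n| = √1097 ≈ 33.120990
cos θ = 1008 / (30.594117 · 33.120990) ≈ 0.99476
θ = arccos(0.99476) ≈ 5.9°

5.9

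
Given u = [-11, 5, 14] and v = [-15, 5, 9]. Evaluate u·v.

316

u · v = (-11)·(-15) + 5·5 + 14·9 = 165 + 25 + 126 = 316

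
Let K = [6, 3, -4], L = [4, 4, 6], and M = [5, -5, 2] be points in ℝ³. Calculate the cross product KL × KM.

(86, 2, 17)

KL = (-2, 1, 10)
KM = (-1, -8, 6)
i: 1·6 - 10·(-8) = 6 - (-80) = 86
j: 10·(-1) - (-2)·6 = -10 - (-12) = 2
k: (-2)·(-8) - 1·(-1) = 16 - (-1) = 17
KL × KM = (86, 2, 17)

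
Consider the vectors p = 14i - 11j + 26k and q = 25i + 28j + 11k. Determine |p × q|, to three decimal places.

i: (-11)·11 - 26·28 = -121 - 728 = -849
j: 26·25 - 14·11 = 650 - 154 = 496
k: 14·28 - (-11)·25 = 392 - (-275) = 667
p × q = (-849, 496, 667)
|p × q| = √((-849)² + 496² + 667²) = √1411706 ≈ 1188.1523

1188.152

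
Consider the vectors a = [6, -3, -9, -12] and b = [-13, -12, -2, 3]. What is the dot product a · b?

a · b = 6·(-13) + (-3)·(-12) + (-9)·(-2) + (-12)·3 = -78 + 36 + 18 - 36 = -60

-60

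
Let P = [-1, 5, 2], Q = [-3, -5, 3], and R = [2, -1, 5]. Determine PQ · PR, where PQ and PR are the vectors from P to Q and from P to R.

PQ = Q − P = (-2, -10, 1)
PR = R − P = (3, -6, 3)
PQ · PR = (-2)·3 + (-10)·(-6) + 1·3 = -6 + 60 + 3 = 57

57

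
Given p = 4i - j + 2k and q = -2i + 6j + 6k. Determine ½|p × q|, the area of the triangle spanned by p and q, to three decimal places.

i: (-1)·6 - 2·6 = -6 - 12 = -18
j: 2·(-2) - 4·6 = -4 - 24 = -28
k: 4·6 - (-1)·(-2) = 24 - 2 = 22
p × q = (-18, -28, 22)
|p × q| = √((-18)² + (-28)² + 22²) = √1592 ≈ 39.8999
area = ½ · 39.8999 ≈ 19.950

19.950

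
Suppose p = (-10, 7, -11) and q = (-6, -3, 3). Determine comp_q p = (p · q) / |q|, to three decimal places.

p · q = (-10)·(-6) + 7·(-3) + (-11)·3 = 60 - 21 - 33 = 6
|q| = √(36 + 9 + 9) = √54 ≈ 7.3485
comp_q p = 6 / √54 ≈ 0.816

0.816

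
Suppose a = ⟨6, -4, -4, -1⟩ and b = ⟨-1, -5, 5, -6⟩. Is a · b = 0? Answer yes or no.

a · b = 6·(-1) + (-4)·(-5) + (-4)·5 + (-1)·(-6) = -6 + 20 - 20 + 6 = 0
Zero, so the vectors are orthogonal.

yes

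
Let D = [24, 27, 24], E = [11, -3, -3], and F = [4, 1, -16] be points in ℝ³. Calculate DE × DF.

DE = (-13, -30, -27)
DF = (-20, -26, -40)
i: (-30)·(-40) - (-27)·(-26) = 1200 - 702 = 498
j: (-27)·(-20) - (-13)·(-40) = 540 - 520 = 20
k: (-13)·(-26) - (-30)·(-20) = 338 - 600 = -262
DE × DF = (498, 20, -262)

(498, 20, -262)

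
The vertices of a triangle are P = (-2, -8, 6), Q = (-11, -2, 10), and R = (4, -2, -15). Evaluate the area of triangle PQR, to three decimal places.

120.234

PQ = (-9, 6, 4),  PR = (6, 6, -21)
i: 6·(-21) - 4·6 = -126 - 24 = -150
j: 4·6 - (-9)·(-21) = 24 - 189 = -165
k: (-9)·6 - 6·6 = -54 - 36 = -90
PQ × PR = (-150, -165, -90)
|PQ × PR| = √57825 ≈ 240.4683
area = ½ · 240.4683 ≈ 120.234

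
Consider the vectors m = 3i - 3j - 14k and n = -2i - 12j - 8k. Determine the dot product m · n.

m · n = 3·(-2) + (-3)·(-12) + (-14)·(-8) = -6 + 36 + 112 = 142

142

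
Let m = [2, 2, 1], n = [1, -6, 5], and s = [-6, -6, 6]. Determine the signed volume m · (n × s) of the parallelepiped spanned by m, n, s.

n × s:
i: (-6)·6 - 5·(-6) = -36 - (-30) = -6
j: 5·(-6) - 1·6 = -30 - 6 = -36
k: 1·(-6) - (-6)·(-6) = -6 - 36 = -42
n × s = (-6, -36, -42)
m · (n × s) = 2·(-6) + 2·(-36) + 1·(-42) = -12 - 72 - 42 = -126

-126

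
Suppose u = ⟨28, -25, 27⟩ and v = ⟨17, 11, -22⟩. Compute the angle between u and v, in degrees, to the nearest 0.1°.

u · v = 28·17 + (-25)·11 + 27·(-22) = 476 - 275 - 594 = -393
|u|² = 784 + 625 + 729 = 2138,  |u| = √2138 ≈ 46.238512
|v|² = 289 + 121 + 484 = 894,  |v| = √894 ≈ 29.899833
cos θ = -393 / (46.238512 · 29.899833) ≈ -0.28426
θ = arccos(-0.28426) ≈ 106.5°

106.5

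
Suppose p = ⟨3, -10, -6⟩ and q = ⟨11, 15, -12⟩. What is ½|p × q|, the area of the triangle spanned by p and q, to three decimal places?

i: (-10)·(-12) - (-6)·15 = 120 - (-90) = 210
j: (-6)·11 - 3·(-12) = -66 - (-36) = -30
k: 3·15 - (-10)·11 = 45 - (-110) = 155
p × q = (210, -30, 155)
|p × q| = √(210² + (-30)² + 155²) = √69025 ≈ 262.7261
area = ½ · 262.7261 ≈ 131.363

131.363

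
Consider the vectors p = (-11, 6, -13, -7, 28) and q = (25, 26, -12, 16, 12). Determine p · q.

261

p · q = (-11)·25 + 6·26 + (-13)·(-12) + (-7)·16 + 28·12 = -275 + 156 + 156 - 112 + 336 = 261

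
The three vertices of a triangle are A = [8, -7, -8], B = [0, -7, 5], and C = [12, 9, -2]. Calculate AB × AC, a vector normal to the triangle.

(-208, 100, -128)

AB = (-8, 0, 13)
AC = (4, 16, 6)
i: 0·6 - 13·16 = 0 - 208 = -208
j: 13·4 - (-8)·6 = 52 - (-48) = 100
k: (-8)·16 - 0·4 = -128 - 0 = -128
AB × AC = (-208, 100, -128)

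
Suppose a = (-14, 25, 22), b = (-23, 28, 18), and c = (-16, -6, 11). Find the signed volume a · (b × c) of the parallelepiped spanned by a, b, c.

b × c:
i: 28·11 - 18·(-6) = 308 - (-108) = 416
j: 18·(-16) - (-23)·11 = -288 - (-253) = -35
k: (-23)·(-6) - 28·(-16) = 138 - (-448) = 586
b × c = (416, -35, 586)
a · (b × c) = (-14)·416 + 25·(-35) + 22·586 = -5824 - 875 + 12892 = 6193

6193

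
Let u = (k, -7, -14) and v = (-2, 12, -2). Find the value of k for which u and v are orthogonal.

u · v = k·(-2) + (-7)·12 + (-14)·(-2) = -56 - 2k
Set equal to 0: -2k = 56, so k = -28.

-28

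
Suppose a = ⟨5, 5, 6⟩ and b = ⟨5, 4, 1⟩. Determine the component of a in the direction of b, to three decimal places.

a · b = 5·5 + 5·4 + 6·1 = 25 + 20 + 6 = 51
|b| = √(25 + 16 + 1) = √42 ≈ 6.4807
comp_b a = 51 / √42 ≈ 7.869

7.869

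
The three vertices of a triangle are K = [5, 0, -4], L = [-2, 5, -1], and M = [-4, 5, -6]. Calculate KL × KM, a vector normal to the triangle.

(-25, -41, 10)

KL = (-7, 5, 3)
KM = (-9, 5, -2)
i: 5·(-2) - 3·5 = -10 - 15 = -25
j: 3·(-9) - (-7)·(-2) = -27 - 14 = -41
k: (-7)·5 - 5·(-9) = -35 - (-45) = 10
KL × KM = (-25, -41, 10)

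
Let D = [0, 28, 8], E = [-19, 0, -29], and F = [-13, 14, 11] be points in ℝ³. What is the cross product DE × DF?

(-602, 538, -98)

DE = (-19, -28, -37)
DF = (-13, -14, 3)
i: (-28)·3 - (-37)·(-14) = -84 - 518 = -602
j: (-37)·(-13) - (-19)·3 = 481 - (-57) = 538
k: (-19)·(-14) - (-28)·(-13) = 266 - 364 = -98
DE × DF = (-602, 538, -98)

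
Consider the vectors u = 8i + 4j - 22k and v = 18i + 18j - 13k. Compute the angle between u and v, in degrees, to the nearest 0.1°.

42.3

u · v = 8·18 + 4·18 + (-22)·(-13) = 144 + 72 + 286 = 502
|u|² = 64 + 16 + 484 = 564,  |u| = √564 ≈ 23.748684
|v|² = 324 + 324 + 169 = 817,  |v| = √817 ≈ 28.583212
cos θ = 502 / (23.748684 · 28.583212) ≈ 0.73953
θ = arccos(0.73953) ≈ 42.3°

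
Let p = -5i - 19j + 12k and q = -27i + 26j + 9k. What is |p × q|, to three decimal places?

851.222

i: (-19)·9 - 12·26 = -171 - 312 = -483
j: 12·(-27) - (-5)·9 = -324 - (-45) = -279
k: (-5)·26 - (-19)·(-27) = -130 - 513 = -643
p × q = (-483, -279, -643)
|p × q| = √((-483)² + (-279)² + (-643)²) = √724579 ≈ 851.2221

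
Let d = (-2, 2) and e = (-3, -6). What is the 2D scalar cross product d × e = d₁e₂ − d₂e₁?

18

(-2)·(-6) - 2·(-3) = 12 - (-6) = 18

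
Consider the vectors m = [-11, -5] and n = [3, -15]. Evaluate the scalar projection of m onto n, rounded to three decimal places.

2.746

m · n = (-11)·3 + (-5)·(-15) = -33 + 75 = 42
|n| = √(9 + 225) = √234 ≈ 15.2971
comp_n m = 42 / √234 ≈ 2.746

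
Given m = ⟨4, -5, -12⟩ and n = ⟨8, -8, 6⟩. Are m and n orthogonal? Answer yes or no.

yes

m · n = 4·8 + (-5)·(-8) + (-12)·6 = 32 + 40 - 72 = 0
Zero, so the vectors are orthogonal.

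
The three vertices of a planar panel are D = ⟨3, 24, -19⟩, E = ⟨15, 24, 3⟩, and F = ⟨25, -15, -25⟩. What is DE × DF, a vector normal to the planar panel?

DE = (12, 0, 22)
DF = (22, -39, -6)
i: 0·(-6) - 22·(-39) = 0 - (-858) = 858
j: 22·22 - 12·(-6) = 484 - (-72) = 556
k: 12·(-39) - 0·22 = -468 - 0 = -468
DE × DF = (858, 556, -468)

(858, 556, -468)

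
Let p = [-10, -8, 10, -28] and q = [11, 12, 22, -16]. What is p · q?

462

p · q = (-10)·11 + (-8)·12 + 10·22 + (-28)·(-16) = -110 - 96 + 220 + 448 = 462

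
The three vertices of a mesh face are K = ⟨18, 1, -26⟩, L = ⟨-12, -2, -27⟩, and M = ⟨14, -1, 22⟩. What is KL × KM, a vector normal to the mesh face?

KL = (-30, -3, -1)
KM = (-4, -2, 48)
i: (-3)·48 - (-1)·(-2) = -144 - 2 = -146
j: (-1)·(-4) - (-30)·48 = 4 - (-1440) = 1444
k: (-30)·(-2) - (-3)·(-4) = 60 - 12 = 48
KL × KM = (-146, 1444, 48)

(-146, 1444, 48)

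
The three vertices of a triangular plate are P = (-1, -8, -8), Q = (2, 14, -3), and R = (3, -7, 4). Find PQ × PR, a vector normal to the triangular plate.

PQ = (3, 22, 5)
PR = (4, 1, 12)
i: 22·12 - 5·1 = 264 - 5 = 259
j: 5·4 - 3·12 = 20 - 36 = -16
k: 3·1 - 22·4 = 3 - 88 = -85
PQ × PR = (259, -16, -85)

(259, -16, -85)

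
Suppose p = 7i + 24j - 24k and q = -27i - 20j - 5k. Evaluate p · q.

-549

p · q = 7·(-27) + 24·(-20) + (-24)·(-5) = -189 - 480 + 120 = -549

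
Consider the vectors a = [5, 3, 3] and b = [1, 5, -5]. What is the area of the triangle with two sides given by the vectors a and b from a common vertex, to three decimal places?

23.281

i: 3·(-5) - 3·5 = -15 - 15 = -30
j: 3·1 - 5·(-5) = 3 - (-25) = 28
k: 5·5 - 3·1 = 25 - 3 = 22
a × b = (-30, 28, 22)
|a × b| = √((-30)² + 28² + 22²) = √2168 ≈ 46.5618
area = ½ · 46.5618 ≈ 23.281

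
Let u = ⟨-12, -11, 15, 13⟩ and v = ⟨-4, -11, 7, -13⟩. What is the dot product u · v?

105

u · v = (-12)·(-4) + (-11)·(-11) + 15·7 + 13·(-13) = 48 + 121 + 105 - 169 = 105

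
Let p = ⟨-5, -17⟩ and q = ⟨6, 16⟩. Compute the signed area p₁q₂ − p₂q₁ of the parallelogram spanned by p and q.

(-5)·16 - (-17)·6 = -80 - (-102) = 22

22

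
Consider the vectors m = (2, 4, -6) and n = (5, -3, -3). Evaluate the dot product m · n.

16

m · n = 2·5 + 4·(-3) + (-6)·(-3) = 10 - 12 + 18 = 16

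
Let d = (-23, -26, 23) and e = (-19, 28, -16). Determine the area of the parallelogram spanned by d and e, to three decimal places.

1412.463

i: (-26)·(-16) - 23·28 = 416 - 644 = -228
j: 23·(-19) - (-23)·(-16) = -437 - 368 = -805
k: (-23)·28 - (-26)·(-19) = -644 - 494 = -1138
d × e = (-228, -805, -1138)
|d × e| = √((-228)² + (-805)² + (-1138)²) = √1995053 ≈ 1412.4635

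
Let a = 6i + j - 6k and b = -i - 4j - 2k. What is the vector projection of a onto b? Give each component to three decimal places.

(-0.095, -0.381, -0.190)

a · b = 6·(-1) + 1·(-4) + (-6)·(-2) = -6 - 4 + 12 = 2
|b|² = 1 + 16 + 4 = 21
proj_b a = (2/21) · (-1, -4, -2) ≈ (-0.095, -0.381, -0.190)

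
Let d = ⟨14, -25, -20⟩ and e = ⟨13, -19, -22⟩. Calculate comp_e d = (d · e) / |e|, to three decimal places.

34.450

d · e = 14·13 + (-25)·(-19) + (-20)·(-22) = 182 + 475 + 440 = 1097
|e| = √(169 + 361 + 484) = √1014 ≈ 31.8434
comp_e d = 1097 / √1014 ≈ 34.450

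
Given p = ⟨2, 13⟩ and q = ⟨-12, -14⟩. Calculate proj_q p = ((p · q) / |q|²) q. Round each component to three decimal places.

p · q = 2·(-12) + 13·(-14) = -24 - 182 = -206
|q|² = 144 + 196 = 340
proj_q p = (-206/340) · (-12, -14) ≈ (7.271, 8.482)

(7.271, 8.482)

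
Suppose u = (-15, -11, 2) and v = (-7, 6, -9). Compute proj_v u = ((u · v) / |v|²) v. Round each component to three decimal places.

u · v = (-15)·(-7) + (-11)·6 + 2·(-9) = 105 - 66 - 18 = 21
|v|² = 49 + 36 + 81 = 166
proj_v u = (21/166) · (-7, 6, -9) ≈ (-0.886, 0.759, -1.139)

(-0.886, 0.759, -1.139)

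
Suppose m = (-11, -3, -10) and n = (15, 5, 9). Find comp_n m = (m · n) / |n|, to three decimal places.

-14.841

m · n = (-11)·15 + (-3)·5 + (-10)·9 = -165 - 15 - 90 = -270
|n| = √(225 + 25 + 81) = √331 ≈ 18.1934
comp_n m = -270 / √331 ≈ -14.841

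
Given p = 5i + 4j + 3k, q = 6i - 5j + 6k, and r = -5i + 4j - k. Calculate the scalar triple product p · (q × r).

q × r:
i: (-5)·(-1) - 6·4 = 5 - 24 = -19
j: 6·(-5) - 6·(-1) = -30 - (-6) = -24
k: 6·4 - (-5)·(-5) = 24 - 25 = -1
q × r = (-19, -24, -1)
p · (q × r) = 5·(-19) + 4·(-24) + 3·(-1) = -95 - 96 - 3 = -194

-194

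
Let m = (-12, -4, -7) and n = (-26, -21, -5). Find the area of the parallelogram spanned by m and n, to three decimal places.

i: (-4)·(-5) - (-7)·(-21) = 20 - 147 = -127
j: (-7)·(-26) - (-12)·(-5) = 182 - 60 = 122
k: (-12)·(-21) - (-4)·(-26) = 252 - 104 = 148
m × n = (-127, 122, 148)
|m × n| = √((-127)² + 122² + 148²) = √52917 ≈ 230.0370

230.037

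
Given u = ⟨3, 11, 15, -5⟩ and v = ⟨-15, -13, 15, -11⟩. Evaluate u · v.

u · v = 3·(-15) + 11·(-13) + 15·15 + (-5)·(-11) = -45 - 143 + 225 + 55 = 92

92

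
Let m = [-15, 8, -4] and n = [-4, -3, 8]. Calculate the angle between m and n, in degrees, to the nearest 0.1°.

88.6

m · n = (-15)·(-4) + 8·(-3) + (-4)·8 = 60 - 24 - 32 = 4
|m|² = 225 + 64 + 16 = 305,  |m| = √305 ≈ 17.464249
|n|² = 16 + 9 + 64 = 89,  |n| = √89 ≈ 9.433981
cos θ = 4 / (17.464249 · 9.433981) ≈ 0.02428
θ = arccos(0.02428) ≈ 88.6°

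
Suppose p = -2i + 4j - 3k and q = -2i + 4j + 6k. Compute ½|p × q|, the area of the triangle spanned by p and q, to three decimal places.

20.125

i: 4·6 - (-3)·4 = 24 - (-12) = 36
j: (-3)·(-2) - (-2)·6 = 6 - (-12) = 18
k: (-2)·4 - 4·(-2) = -8 - (-8) = 0
p × q = (36, 18, 0)
|p × q| = √(36² + 18² + 0²) = √1620 ≈ 40.2492
area = ½ · 40.2492 ≈ 20.125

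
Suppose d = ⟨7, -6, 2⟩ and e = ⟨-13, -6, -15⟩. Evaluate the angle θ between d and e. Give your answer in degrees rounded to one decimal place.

d · e = 7·(-13) + (-6)·(-6) + 2·(-15) = -91 + 36 - 30 = -85
|d|² = 49 + 36 + 4 = 89,  |d| = √89 ≈ 9.433981
|e|² = 169 + 36 + 225 = 430,  |e| = √430 ≈ 20.736441
cos θ = -85 / (9.433981 · 20.736441) ≈ -0.43450
θ = arccos(-0.43450) ≈ 115.8°

115.8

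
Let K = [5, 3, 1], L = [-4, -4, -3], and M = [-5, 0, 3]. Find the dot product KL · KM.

KL = L − K = (-9, -7, -4)
KM = M − K = (-10, -3, 2)
KL · KM = (-9)·(-10) + (-7)·(-3) + (-4)·2 = 90 + 21 - 8 = 103

103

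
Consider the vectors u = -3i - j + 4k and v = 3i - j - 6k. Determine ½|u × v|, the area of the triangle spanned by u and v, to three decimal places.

i: (-1)·(-6) - 4·(-1) = 6 - (-4) = 10
j: 4·3 - (-3)·(-6) = 12 - 18 = -6
k: (-3)·(-1) - (-1)·3 = 3 - (-3) = 6
u × v = (10, -6, 6)
|u × v| = √(10² + (-6)² + 6²) = √172 ≈ 13.1149
area = ½ · 13.1149 ≈ 6.557

6.557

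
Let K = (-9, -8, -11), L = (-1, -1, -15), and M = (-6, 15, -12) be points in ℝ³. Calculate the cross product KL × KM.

(85, -4, 163)

KL = (8, 7, -4)
KM = (3, 23, -1)
i: 7·(-1) - (-4)·23 = -7 - (-92) = 85
j: (-4)·3 - 8·(-1) = -12 - (-8) = -4
k: 8·23 - 7·3 = 184 - 21 = 163
KL × KM = (85, -4, 163)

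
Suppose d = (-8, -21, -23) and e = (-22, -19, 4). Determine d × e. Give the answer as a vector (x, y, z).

i: (-21)·4 - (-23)·(-19) = -84 - 437 = -521
j: (-23)·(-22) - (-8)·4 = 506 - (-32) = 538
k: (-8)·(-19) - (-21)·(-22) = 152 - 462 = -310
d × e = (-521, 538, -310)

(-521, 538, -310)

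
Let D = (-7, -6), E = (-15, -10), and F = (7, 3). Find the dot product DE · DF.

DE = E − D = (-8, -4)
DF = F − D = (14, 9)
DE · DF = (-8)·14 + (-4)·9 = -112 - 36 = -148

-148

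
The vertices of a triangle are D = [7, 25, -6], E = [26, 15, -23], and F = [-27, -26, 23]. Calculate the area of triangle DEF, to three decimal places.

873.622

DE = (19, -10, -17),  DF = (-34, -51, 29)
i: (-10)·29 - (-17)·(-51) = -290 - 867 = -1157
j: (-17)·(-34) - 19·29 = 578 - 551 = 27
k: 19·(-51) - (-10)·(-34) = -969 - 340 = -1309
DE × DF = (-1157, 27, -1309)
|DE × DF| = √3052859 ≈ 1747.2433
area = ½ · 1747.2433 ≈ 873.622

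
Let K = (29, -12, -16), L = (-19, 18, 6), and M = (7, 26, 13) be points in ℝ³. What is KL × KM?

(34, 908, -1164)

KL = (-48, 30, 22)
KM = (-22, 38, 29)
i: 30·29 - 22·38 = 870 - 836 = 34
j: 22·(-22) - (-48)·29 = -484 - (-1392) = 908
k: (-48)·38 - 30·(-22) = -1824 - (-660) = -1164
KL × KM = (34, 908, -1164)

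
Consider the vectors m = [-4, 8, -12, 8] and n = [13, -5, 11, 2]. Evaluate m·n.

m · n = (-4)·13 + 8·(-5) + (-12)·11 + 8·2 = -52 - 40 - 132 + 16 = -208

-208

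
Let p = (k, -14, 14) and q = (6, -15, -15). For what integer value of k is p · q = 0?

p · q = k·6 + (-14)·(-15) + 14·(-15) = 0 + 6k
Set equal to 0: 6k = 0, so k = 0.

0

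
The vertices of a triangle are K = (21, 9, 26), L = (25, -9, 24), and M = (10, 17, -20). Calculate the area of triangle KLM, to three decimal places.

KL = (4, -18, -2),  KM = (-11, 8, -46)
i: (-18)·(-46) - (-2)·8 = 828 - (-16) = 844
j: (-2)·(-11) - 4·(-46) = 22 - (-184) = 206
k: 4·8 - (-18)·(-11) = 32 - 198 = -166
KL × KM = (844, 206, -166)
|KL × KM| = √782328 ≈ 884.4931
area = ½ · 884.4931 ≈ 442.247

442.247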